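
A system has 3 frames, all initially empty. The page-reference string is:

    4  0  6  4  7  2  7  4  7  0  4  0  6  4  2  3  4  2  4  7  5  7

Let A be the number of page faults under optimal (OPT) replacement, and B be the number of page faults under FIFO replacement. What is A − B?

Under OPT: F F F . F F . . . F . . F . . F . . . F F . → 10 faults.
Under FIFO: F F F . F F . F . F . . F . F F F . . F F . → 13 faults.
A − B = 10 − 13 = -3.

-3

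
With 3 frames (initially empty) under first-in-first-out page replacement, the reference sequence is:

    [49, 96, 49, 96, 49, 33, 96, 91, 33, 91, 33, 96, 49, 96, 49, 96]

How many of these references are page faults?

6

49 -> fault, frames [49]
96 -> fault, frames [49, 96]
49 -> hit
96 -> hit
49 -> hit
33 -> fault, frames [49, 96, 33]
96 -> hit
91 -> fault, evict 49, frames [96, 33, 91]
33 -> hit
91 -> hit
33 -> hit
96 -> hit
49 -> fault, evict 96, frames [33, 91, 49]
96 -> fault, evict 33, frames [91, 49, 96]
49 -> hit
96 -> hit
Page faults: 6.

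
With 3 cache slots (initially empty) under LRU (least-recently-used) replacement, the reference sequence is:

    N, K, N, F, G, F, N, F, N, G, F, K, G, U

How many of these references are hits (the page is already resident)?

8

N -> fault, frames {N}
K -> fault, frames {N,K}
N -> hit
F -> fault, frames {K,N,F}
G -> fault, evict K, frames {N,F,G}
F -> hit
N -> hit
F -> hit
N -> hit
G -> hit
F -> hit
K -> fault, evict N, frames {G,F,K}
G -> hit
U -> fault, evict F, frames {K,G,U}
Hits: 8.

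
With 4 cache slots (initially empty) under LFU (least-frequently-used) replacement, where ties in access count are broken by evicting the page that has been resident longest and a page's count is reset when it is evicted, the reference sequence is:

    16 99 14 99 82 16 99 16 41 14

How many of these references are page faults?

6

16 → fault, frames (16)
99 → fault, frames (16 99)
14 → fault, frames (16 99 14)
99 → hit
82 → fault, frames (16 99 14 82)
16 → hit
99 → hit
16 → hit
41 → fault, evict 14, frames (16 99 82 41)
14 → fault, evict 82, frames (16 99 41 14)
Page faults: 6.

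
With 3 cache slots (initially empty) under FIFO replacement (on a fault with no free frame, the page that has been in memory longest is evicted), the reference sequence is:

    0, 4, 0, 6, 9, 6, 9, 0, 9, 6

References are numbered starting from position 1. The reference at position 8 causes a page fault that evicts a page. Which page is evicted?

4

pos 1: 0 → miss, frames (0)
pos 2: 4 → miss, frames (0 4)
pos 3: 0 → hit
pos 4: 6 → miss, frames (0 4 6)
pos 5: 9 → miss, evict 0, frames (4 6 9)
pos 6: 6 → hit
pos 7: 9 → hit
pos 8: 0 → miss, evict 4, frames (6 9 0)
At position 8, page 4 is evicted.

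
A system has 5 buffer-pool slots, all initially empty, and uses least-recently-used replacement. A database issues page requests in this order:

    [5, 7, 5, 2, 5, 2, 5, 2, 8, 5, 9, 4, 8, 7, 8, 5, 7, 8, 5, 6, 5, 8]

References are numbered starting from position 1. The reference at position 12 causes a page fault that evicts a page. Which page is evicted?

pos 1: 5: miss, frames [5]
pos 2: 7: miss, frames [5, 7]
pos 3: 5: hit
pos 4: 2: miss, frames [7, 5, 2]
pos 5: 5: hit
pos 6: 2: hit
pos 7: 5: hit
pos 8: 2: hit
pos 9: 8: miss, frames [7, 5, 2, 8]
pos 10: 5: hit
pos 11: 9: miss, frames [7, 2, 8, 5, 9]
pos 12: 4: miss, evict 7, frames [2, 8, 5, 9, 4]
At position 12, page 7 is evicted.

7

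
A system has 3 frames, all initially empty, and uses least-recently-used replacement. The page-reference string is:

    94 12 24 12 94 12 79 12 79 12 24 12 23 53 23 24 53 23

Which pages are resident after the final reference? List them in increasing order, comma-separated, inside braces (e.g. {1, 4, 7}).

94 -> fault, frames [94]
12 -> fault, frames [94, 12]
24 -> fault, frames [94, 12, 24]
12 -> hit
94 -> hit
12 -> hit
79 -> fault, evict 24, frames [94, 12, 79]
12 -> hit
79 -> hit
12 -> hit
24 -> fault, evict 94, frames [79, 12, 24]
12 -> hit
23 -> fault, evict 79, frames [24, 12, 23]
53 -> fault, evict 24, frames [12, 23, 53]
23 -> hit
24 -> fault, evict 12, frames [53, 23, 24]
53 -> hit
23 -> hit

{23, 24, 53}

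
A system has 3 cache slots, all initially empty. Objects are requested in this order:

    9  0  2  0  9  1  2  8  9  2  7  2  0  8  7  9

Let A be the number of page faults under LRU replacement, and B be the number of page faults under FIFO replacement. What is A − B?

Under LRU: F F F . . F F F F . F . F F F F → 12 faults.
Under FIFO: F F F . . F . F F F F . F F . F → 11 faults.
A − B = 12 − 11 = 1.

1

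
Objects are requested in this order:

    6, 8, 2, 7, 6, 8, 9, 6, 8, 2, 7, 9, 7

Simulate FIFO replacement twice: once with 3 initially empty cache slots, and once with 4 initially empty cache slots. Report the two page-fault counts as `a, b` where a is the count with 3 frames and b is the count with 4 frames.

9, 10

3 frames: F F F F F F F . . F F . . → 9 faults.
4 frames: F F F F . . F F F F F F . → 10 faults.
10 > 9: adding a frame increased faults — Belady's anomaly.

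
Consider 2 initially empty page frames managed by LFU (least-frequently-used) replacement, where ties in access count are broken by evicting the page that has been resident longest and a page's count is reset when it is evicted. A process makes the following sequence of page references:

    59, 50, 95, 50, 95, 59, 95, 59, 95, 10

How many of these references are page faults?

5

59 → miss, frames {59}
50 → miss, frames {59,50}
95 → miss, evict 59, frames {50,95}
50 → hit
95 → hit
59 → miss, evict 50, frames {95,59}
95 → hit
59 → hit
95 → hit
10 → miss, evict 59, frames {95,10}
Page faults: 5.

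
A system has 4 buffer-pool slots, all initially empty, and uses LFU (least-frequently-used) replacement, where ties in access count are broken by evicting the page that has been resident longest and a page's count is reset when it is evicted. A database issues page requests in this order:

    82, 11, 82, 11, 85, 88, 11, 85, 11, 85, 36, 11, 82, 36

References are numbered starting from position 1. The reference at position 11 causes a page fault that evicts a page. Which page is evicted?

pos 1: 82 → miss, frames (82)
pos 2: 11 → miss, frames (82 11)
pos 3: 82 → hit
pos 4: 11 → hit
pos 5: 85 → miss, frames (82 11 85)
pos 6: 88 → miss, frames (82 11 85 88)
pos 7: 11 → hit
pos 8: 85 → hit
pos 9: 11 → hit
pos 10: 85 → hit
pos 11: 36 → miss, evict 88, frames (82 11 85 36)
At position 11, page 88 is evicted.

88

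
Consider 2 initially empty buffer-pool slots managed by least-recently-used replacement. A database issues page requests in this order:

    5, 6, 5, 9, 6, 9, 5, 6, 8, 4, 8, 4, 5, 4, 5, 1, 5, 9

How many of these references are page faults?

11

5: fault, frames (5)
6: fault, frames (5 6)
5: hit
9: fault, evict 6, frames (5 9)
6: fault, evict 5, frames (9 6)
9: hit
5: fault, evict 6, frames (9 5)
6: fault, evict 9, frames (5 6)
8: fault, evict 5, frames (6 8)
4: fault, evict 6, frames (8 4)
8: hit
4: hit
5: fault, evict 8, frames (4 5)
4: hit
5: hit
1: fault, evict 4, frames (5 1)
5: hit
9: fault, evict 1, frames (5 9)
Page faults: 11.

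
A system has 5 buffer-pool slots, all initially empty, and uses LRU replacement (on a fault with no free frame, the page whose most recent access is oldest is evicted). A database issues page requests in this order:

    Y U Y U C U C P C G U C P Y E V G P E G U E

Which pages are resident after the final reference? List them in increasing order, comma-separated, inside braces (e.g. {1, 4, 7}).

{E, G, P, U, V}

Y: fault, frames {Y}
U: fault, frames {Y,U}
Y: hit
U: hit
C: fault, frames {Y,U,C}
U: hit
C: hit
P: fault, frames {Y,U,C,P}
C: hit
G: fault, frames {Y,U,P,C,G}
U: hit
C: hit
P: hit
Y: hit
E: fault, evict G, frames {U,C,P,Y,E}
V: fault, evict U, frames {C,P,Y,E,V}
G: fault, evict C, frames {P,Y,E,V,G}
P: hit
E: hit
G: hit
U: fault, evict Y, frames {V,P,E,G,U}
E: hit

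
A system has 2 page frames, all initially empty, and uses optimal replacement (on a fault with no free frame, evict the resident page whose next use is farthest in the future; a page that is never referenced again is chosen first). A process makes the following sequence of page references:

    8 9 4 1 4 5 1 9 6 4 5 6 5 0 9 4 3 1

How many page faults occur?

8: fault, frames (8)
9: fault, frames (8 9)
4: fault, evict 8, frames (9 4)
1: fault, evict 9, frames (4 1)
4: hit
5: fault, evict 4, frames (1 5)
1: hit
9: fault, evict 1, frames (5 9)
6: fault, evict 9, frames (5 6)
4: fault, evict 6, frames (5 4)
5: hit
6: fault, evict 4, frames (5 6)
5: hit
0: fault, evict 6, frames (5 0)
9: fault, evict 0, frames (5 9)
4: fault, evict 9, frames (5 4)
3: fault, evict 4, frames (5 3)
1: fault, evict 3, frames (5 1)
Page faults: 14.

14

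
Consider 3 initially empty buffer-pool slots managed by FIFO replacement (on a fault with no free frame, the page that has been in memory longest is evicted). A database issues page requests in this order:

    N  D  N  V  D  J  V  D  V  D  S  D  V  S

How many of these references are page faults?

N: miss, frames {N}
D: miss, frames {N,D}
N: hit
V: miss, frames {N,D,V}
D: hit
J: miss, evict N, frames {D,V,J}
V: hit
D: hit
V: hit
D: hit
S: miss, evict D, frames {V,J,S}
D: miss, evict V, frames {J,S,D}
V: miss, evict J, frames {S,D,V}
S: hit
Page faults: 7.

7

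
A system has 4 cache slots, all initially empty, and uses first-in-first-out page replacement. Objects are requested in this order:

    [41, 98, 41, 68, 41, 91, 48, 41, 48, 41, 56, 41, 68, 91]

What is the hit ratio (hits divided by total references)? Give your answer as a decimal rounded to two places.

41 -> fault, frames {41}
98 -> fault, frames {41,98}
41 -> hit
68 -> fault, frames {41,98,68}
41 -> hit
91 -> fault, frames {41,98,68,91}
48 -> fault, evict 41, frames {98,68,91,48}
41 -> fault, evict 98, frames {68,91,48,41}
48 -> hit
41 -> hit
56 -> fault, evict 68, frames {91,48,41,56}
41 -> hit
68 -> fault, evict 91, frames {48,41,56,68}
91 -> fault, evict 48, frames {41,56,68,91}
Hits: 5 of 14 references → 5/14 = 0.3571.

0.36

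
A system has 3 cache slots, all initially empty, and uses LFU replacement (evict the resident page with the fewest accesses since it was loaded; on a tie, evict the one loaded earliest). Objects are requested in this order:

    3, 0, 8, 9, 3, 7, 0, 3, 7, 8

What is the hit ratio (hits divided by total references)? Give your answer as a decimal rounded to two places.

0.20

3 → fault, frames (3)
0 → fault, frames (3 0)
8 → fault, frames (3 0 8)
9 → fault, evict 3, frames (0 8 9)
3 → fault, evict 0, frames (8 9 3)
7 → fault, evict 8, frames (9 3 7)
0 → fault, evict 9, frames (3 7 0)
3 → hit
7 → hit
8 → fault, evict 0, frames (3 7 8)
Hits: 2 of 10 references → 2/10 = 0.2000.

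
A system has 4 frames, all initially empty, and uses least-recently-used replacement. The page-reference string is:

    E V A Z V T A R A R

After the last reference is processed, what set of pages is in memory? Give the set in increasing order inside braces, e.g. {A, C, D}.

E: miss, frames (E)
V: miss, frames (E V)
A: miss, frames (E V A)
Z: miss, frames (E V A Z)
V: hit
T: miss, evict E, frames (A Z V T)
A: hit
R: miss, evict Z, frames (V T A R)
A: hit
R: hit

{A, R, T, V}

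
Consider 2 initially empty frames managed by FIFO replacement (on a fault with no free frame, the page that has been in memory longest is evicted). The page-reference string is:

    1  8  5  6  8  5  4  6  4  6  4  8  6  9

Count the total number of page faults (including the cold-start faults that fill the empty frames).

10

1 → miss, frames (1)
8 → miss, frames (1 8)
5 → miss, evict 1, frames (8 5)
6 → miss, evict 8, frames (5 6)
8 → miss, evict 5, frames (6 8)
5 → miss, evict 6, frames (8 5)
4 → miss, evict 8, frames (5 4)
6 → miss, evict 5, frames (4 6)
4 → hit
6 → hit
4 → hit
8 → miss, evict 4, frames (6 8)
6 → hit
9 → miss, evict 6, frames (8 9)
Page faults: 10.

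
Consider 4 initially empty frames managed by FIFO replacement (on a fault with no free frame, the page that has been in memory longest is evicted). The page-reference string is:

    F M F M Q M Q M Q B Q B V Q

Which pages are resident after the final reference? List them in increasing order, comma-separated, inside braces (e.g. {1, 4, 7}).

{B, M, Q, V}

F -> fault, frames {F}
M -> fault, frames {F,M}
F -> hit
M -> hit
Q -> fault, frames {F,M,Q}
M -> hit
Q -> hit
M -> hit
Q -> hit
B -> fault, frames {F,M,Q,B}
Q -> hit
B -> hit
V -> fault, evict F, frames {M,Q,B,V}
Q -> hit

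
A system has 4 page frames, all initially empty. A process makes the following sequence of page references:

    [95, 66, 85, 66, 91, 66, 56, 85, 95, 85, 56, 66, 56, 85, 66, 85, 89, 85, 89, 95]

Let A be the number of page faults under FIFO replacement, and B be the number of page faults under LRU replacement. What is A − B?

Under FIFO: F F F . F . F . F . . F . F . . F . . . → 9 faults.
Under LRU: F F F . F . F . F . . . . . . . F . . F → 8 faults.
A − B = 9 − 8 = 1.

1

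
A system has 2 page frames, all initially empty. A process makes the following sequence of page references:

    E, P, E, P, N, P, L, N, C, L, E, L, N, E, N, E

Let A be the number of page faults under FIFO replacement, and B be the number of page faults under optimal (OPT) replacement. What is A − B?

2

Under FIFO: F F . . F . F . F . F F F F . . → 9 faults.
Under OPT: F F . . F . F . F . F . F . . . → 7 faults.
A − B = 9 − 7 = 2.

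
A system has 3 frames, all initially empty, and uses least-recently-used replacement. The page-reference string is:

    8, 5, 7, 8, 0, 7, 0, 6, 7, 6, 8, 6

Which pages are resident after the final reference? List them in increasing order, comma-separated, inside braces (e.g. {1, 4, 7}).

8 -> fault, frames [8]
5 -> fault, frames [8, 5]
7 -> fault, frames [8, 5, 7]
8 -> hit
0 -> fault, evict 5, frames [7, 8, 0]
7 -> hit
0 -> hit
6 -> fault, evict 8, frames [7, 0, 6]
7 -> hit
6 -> hit
8 -> fault, evict 0, frames [7, 6, 8]
6 -> hit

{6, 7, 8}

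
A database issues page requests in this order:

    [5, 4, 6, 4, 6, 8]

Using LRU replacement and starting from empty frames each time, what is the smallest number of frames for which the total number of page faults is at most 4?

f=1: 6 faults
f=2: 4 faults
f=3: 4 faults
f=4: 4 faults
Smallest f with faults ≤ 4 is 2.

2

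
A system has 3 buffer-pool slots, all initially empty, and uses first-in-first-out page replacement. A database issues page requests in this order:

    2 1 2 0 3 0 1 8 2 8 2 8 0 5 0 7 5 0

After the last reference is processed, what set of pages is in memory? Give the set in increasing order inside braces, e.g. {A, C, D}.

{0, 5, 7}

2: fault, frames (2)
1: fault, frames (2 1)
2: hit
0: fault, frames (2 1 0)
3: fault, evict 2, frames (1 0 3)
0: hit
1: hit
8: fault, evict 1, frames (0 3 8)
2: fault, evict 0, frames (3 8 2)
8: hit
2: hit
8: hit
0: fault, evict 3, frames (8 2 0)
5: fault, evict 8, frames (2 0 5)
0: hit
7: fault, evict 2, frames (0 5 7)
5: hit
0: hit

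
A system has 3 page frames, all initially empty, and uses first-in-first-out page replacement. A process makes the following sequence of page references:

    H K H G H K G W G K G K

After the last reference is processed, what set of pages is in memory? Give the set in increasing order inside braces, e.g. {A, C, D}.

{G, K, W}

H → miss, frames (H)
K → miss, frames (H K)
H → hit
G → miss, frames (H K G)
H → hit
K → hit
G → hit
W → miss, evict H, frames (K G W)
G → hit
K → hit
G → hit
K → hit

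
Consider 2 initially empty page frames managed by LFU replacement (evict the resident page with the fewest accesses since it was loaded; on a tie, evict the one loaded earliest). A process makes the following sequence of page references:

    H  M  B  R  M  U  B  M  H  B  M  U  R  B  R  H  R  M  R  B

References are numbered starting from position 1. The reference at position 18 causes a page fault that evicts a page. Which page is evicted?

H

pos 1: H → miss, frames {H}
pos 2: M → miss, frames {H,M}
pos 3: B → miss, evict H, frames {M,B}
pos 4: R → miss, evict M, frames {B,R}
pos 5: M → miss, evict B, frames {R,M}
pos 6: U → miss, evict R, frames {M,U}
pos 7: B → miss, evict M, frames {U,B}
pos 8: M → miss, evict U, frames {B,M}
pos 9: H → miss, evict B, frames {M,H}
pos 10: B → miss, evict M, frames {H,B}
pos 11: M → miss, evict H, frames {B,M}
pos 12: U → miss, evict B, frames {M,U}
pos 13: R → miss, evict M, frames {U,R}
pos 14: B → miss, evict U, frames {R,B}
pos 15: R → hit
pos 16: H → miss, evict B, frames {R,H}
pos 17: R → hit
pos 18: M → miss, evict H, frames {R,M}
At position 18, page H is evicted.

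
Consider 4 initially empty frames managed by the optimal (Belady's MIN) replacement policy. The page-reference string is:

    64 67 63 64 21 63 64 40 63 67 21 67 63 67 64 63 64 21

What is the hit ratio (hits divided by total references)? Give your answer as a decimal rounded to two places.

64 -> fault, frames (64)
67 -> fault, frames (64 67)
63 -> fault, frames (64 67 63)
64 -> hit
21 -> fault, frames (64 67 63 21)
63 -> hit
64 -> hit
40 -> fault, evict 64, frames (67 63 21 40)
63 -> hit
67 -> hit
21 -> hit
67 -> hit
63 -> hit
67 -> hit
64 -> fault, evict 40, frames (67 63 21 64)
63 -> hit
64 -> hit
21 -> hit
Hits: 12 of 18 references → 12/18 = 0.6667.

0.67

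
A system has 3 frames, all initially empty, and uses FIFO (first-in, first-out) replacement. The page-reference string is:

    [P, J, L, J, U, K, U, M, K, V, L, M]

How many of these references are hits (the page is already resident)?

4

P: fault, frames [P]
J: fault, frames [P, J]
L: fault, frames [P, J, L]
J: hit
U: fault, evict P, frames [J, L, U]
K: fault, evict J, frames [L, U, K]
U: hit
M: fault, evict L, frames [U, K, M]
K: hit
V: fault, evict U, frames [K, M, V]
L: fault, evict K, frames [M, V, L]
M: hit
Hits: 4.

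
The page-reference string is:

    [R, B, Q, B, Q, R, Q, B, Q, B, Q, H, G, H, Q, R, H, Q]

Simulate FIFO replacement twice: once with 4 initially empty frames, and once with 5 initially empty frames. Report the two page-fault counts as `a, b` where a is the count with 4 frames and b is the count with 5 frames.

6, 5

4 frames: F F F . . . . . . . . F F . . F . . → 6 faults.
5 frames: F F F . . . . . . . . F F . . . . . → 5 faults.
5 < 6: adding a frame reduced faults, as is typical.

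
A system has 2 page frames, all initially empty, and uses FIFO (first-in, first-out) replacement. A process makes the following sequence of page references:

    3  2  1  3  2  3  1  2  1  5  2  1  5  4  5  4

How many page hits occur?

5

3: fault, frames (3)
2: fault, frames (3 2)
1: fault, evict 3, frames (2 1)
3: fault, evict 2, frames (1 3)
2: fault, evict 1, frames (3 2)
3: hit
1: fault, evict 3, frames (2 1)
2: hit
1: hit
5: fault, evict 2, frames (1 5)
2: fault, evict 1, frames (5 2)
1: fault, evict 5, frames (2 1)
5: fault, evict 2, frames (1 5)
4: fault, evict 1, frames (5 4)
5: hit
4: hit
Hits: 5.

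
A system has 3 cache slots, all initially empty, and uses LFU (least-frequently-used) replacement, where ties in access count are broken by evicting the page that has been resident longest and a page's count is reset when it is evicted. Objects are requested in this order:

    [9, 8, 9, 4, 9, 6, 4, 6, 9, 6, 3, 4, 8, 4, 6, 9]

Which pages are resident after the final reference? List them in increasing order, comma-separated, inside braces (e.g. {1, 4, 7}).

{4, 6, 9}

9 -> fault, frames {9}
8 -> fault, frames {9,8}
9 -> hit
4 -> fault, frames {9,8,4}
9 -> hit
6 -> fault, evict 8, frames {9,4,6}
4 -> hit
6 -> hit
9 -> hit
6 -> hit
3 -> fault, evict 4, frames {9,6,3}
4 -> fault, evict 3, frames {9,6,4}
8 -> fault, evict 4, frames {9,6,8}
4 -> fault, evict 8, frames {9,6,4}
6 -> hit
9 -> hit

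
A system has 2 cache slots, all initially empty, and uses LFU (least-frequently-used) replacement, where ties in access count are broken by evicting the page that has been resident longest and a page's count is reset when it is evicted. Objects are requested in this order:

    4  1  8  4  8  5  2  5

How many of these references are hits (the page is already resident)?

1

4: miss, frames (4)
1: miss, frames (4 1)
8: miss, evict 4, frames (1 8)
4: miss, evict 1, frames (8 4)
8: hit
5: miss, evict 4, frames (8 5)
2: miss, evict 5, frames (8 2)
5: miss, evict 2, frames (8 5)
Hits: 1.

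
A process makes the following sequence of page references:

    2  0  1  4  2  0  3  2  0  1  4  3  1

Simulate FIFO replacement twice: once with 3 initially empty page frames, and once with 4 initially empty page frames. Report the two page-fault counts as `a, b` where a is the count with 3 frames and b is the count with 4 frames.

9, 10

3 frames: F F F F F F F . . F F . . → 9 faults.
4 frames: F F F F . . F F F F F F . → 10 faults.
10 > 9: adding a frame increased faults — Belady's anomaly.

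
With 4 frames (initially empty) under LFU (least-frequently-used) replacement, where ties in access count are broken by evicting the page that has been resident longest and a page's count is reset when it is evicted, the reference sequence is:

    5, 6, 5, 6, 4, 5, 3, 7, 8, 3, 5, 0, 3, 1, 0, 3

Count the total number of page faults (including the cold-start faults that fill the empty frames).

5: miss, frames [5]
6: miss, frames [5, 6]
5: hit
6: hit
4: miss, frames [5, 6, 4]
5: hit
3: miss, frames [5, 6, 4, 3]
7: miss, evict 4, frames [5, 6, 3, 7]
8: miss, evict 3, frames [5, 6, 7, 8]
3: miss, evict 7, frames [5, 6, 8, 3]
5: hit
0: miss, evict 8, frames [5, 6, 3, 0]
3: hit
1: miss, evict 0, frames [5, 6, 3, 1]
0: miss, evict 1, frames [5, 6, 3, 0]
3: hit
Page faults: 10.

10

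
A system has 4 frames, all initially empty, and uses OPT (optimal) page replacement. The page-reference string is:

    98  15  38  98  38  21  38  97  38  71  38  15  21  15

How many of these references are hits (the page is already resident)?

8

98 -> fault, frames [98]
15 -> fault, frames [98, 15]
38 -> fault, frames [98, 15, 38]
98 -> hit
38 -> hit
21 -> fault, frames [98, 15, 38, 21]
38 -> hit
97 -> fault, evict 98, frames [15, 38, 21, 97]
38 -> hit
71 -> fault, evict 97, frames [15, 38, 21, 71]
38 -> hit
15 -> hit
21 -> hit
15 -> hit
Hits: 8.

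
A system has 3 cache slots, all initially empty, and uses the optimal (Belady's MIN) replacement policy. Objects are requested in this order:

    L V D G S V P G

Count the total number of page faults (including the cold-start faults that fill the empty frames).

6

L → miss, frames (L)
V → miss, frames (L V)
D → miss, frames (L V D)
G → miss, evict D, frames (L V G)
S → miss, evict L, frames (V G S)
V → hit
P → miss, evict S, frames (V G P)
G → hit
Page faults: 6.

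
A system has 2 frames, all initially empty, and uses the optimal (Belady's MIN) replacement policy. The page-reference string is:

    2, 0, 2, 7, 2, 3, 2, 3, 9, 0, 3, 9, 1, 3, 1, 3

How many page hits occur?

2 -> fault, frames {2}
0 -> fault, frames {2,0}
2 -> hit
7 -> fault, evict 0, frames {2,7}
2 -> hit
3 -> fault, evict 7, frames {2,3}
2 -> hit
3 -> hit
9 -> fault, evict 2, frames {3,9}
0 -> fault, evict 9, frames {3,0}
3 -> hit
9 -> fault, evict 0, frames {3,9}
1 -> fault, evict 9, frames {3,1}
3 -> hit
1 -> hit
3 -> hit
Hits: 8.

8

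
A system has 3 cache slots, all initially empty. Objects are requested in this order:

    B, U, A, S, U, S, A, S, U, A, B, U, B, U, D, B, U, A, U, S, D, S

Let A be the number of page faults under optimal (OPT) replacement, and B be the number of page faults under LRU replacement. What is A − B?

Under OPT: F F F F . . . . . . F . . . F . . F . F . . → 8 faults.
Under LRU: F F F F . . . . . . F . . . F . . F . F F . → 9 faults.
A − B = 8 − 9 = -1.

-1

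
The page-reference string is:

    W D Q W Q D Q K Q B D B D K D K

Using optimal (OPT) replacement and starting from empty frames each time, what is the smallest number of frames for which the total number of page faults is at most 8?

f=1: 16 faults
f=2: 8 faults
f=3: 5 faults
f=4: 5 faults
f=5: 5 faults
Smallest f with faults ≤ 8 is 2.

2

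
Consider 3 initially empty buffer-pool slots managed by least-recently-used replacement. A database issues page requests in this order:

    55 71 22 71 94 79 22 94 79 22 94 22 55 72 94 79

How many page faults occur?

55: miss, frames (55)
71: miss, frames (55 71)
22: miss, frames (55 71 22)
71: hit
94: miss, evict 55, frames (22 71 94)
79: miss, evict 22, frames (71 94 79)
22: miss, evict 71, frames (94 79 22)
94: hit
79: hit
22: hit
94: hit
22: hit
55: miss, evict 79, frames (94 22 55)
72: miss, evict 94, frames (22 55 72)
94: miss, evict 22, frames (55 72 94)
79: miss, evict 55, frames (72 94 79)
Page faults: 10.

10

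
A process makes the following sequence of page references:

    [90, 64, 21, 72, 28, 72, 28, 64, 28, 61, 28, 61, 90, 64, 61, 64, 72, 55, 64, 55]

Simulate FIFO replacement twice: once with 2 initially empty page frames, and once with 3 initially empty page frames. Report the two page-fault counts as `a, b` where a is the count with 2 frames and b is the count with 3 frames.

2 frames: F F F F F . . F . F F . F F F . F F F . → 14 faults.
3 frames: F F F F F . . F . F . . F . . . F F F . → 11 faults.
11 < 14: adding a frame reduced faults, as is typical.

14, 11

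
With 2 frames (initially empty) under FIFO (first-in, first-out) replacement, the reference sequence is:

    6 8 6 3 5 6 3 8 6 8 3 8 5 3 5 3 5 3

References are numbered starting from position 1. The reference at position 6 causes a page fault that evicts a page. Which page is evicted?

pos 1: 6 → fault, frames [6]
pos 2: 8 → fault, frames [6, 8]
pos 3: 6 → hit
pos 4: 3 → fault, evict 6, frames [8, 3]
pos 5: 5 → fault, evict 8, frames [3, 5]
pos 6: 6 → fault, evict 3, frames [5, 6]
At position 6, page 3 is evicted.

3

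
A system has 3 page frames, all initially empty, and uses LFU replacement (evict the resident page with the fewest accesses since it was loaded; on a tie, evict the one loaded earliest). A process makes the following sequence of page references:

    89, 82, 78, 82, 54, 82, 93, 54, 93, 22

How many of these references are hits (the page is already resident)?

89 → miss, frames (89)
82 → miss, frames (89 82)
78 → miss, frames (89 82 78)
82 → hit
54 → miss, evict 89, frames (82 78 54)
82 → hit
93 → miss, evict 78, frames (82 54 93)
54 → hit
93 → hit
22 → miss, evict 54, frames (82 93 22)
Hits: 4.

4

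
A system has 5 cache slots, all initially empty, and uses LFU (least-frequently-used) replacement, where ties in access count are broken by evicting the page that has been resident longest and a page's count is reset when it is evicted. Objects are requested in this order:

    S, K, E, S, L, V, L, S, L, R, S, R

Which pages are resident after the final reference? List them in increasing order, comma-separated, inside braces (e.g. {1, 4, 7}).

S -> miss, frames {S}
K -> miss, frames {S,K}
E -> miss, frames {S,K,E}
S -> hit
L -> miss, frames {S,K,E,L}
V -> miss, frames {S,K,E,L,V}
L -> hit
S -> hit
L -> hit
R -> miss, evict K, frames {S,E,L,V,R}
S -> hit
R -> hit

{E, L, R, S, V}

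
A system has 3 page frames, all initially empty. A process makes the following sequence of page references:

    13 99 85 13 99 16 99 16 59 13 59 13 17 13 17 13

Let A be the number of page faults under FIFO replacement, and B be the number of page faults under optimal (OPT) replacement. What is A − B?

Under FIFO: F F F . . F . . F F . . F . . . → 7 faults.
Under OPT: F F F . . F . . F . . . F . . . → 6 faults.
A − B = 7 − 6 = 1.

1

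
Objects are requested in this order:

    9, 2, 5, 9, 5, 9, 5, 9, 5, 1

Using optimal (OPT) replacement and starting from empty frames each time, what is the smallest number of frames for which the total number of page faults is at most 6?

f=1: 10 faults
f=2: 4 faults
f=3: 4 faults
f=4: 4 faults
Smallest f with faults ≤ 6 is 2.

2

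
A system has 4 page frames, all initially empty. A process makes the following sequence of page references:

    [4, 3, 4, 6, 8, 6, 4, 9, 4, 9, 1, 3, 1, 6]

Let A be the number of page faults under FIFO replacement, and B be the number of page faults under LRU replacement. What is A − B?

Under FIFO: F F . F F . . F F . F F . F → 9 faults.
Under LRU: F F . F F . . F . . F F . F → 8 faults.
A − B = 9 − 8 = 1.

1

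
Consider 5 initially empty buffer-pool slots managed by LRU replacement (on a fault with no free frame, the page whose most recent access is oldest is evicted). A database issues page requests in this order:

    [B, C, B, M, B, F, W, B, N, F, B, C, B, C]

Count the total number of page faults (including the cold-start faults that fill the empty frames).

7

B: miss, frames (B)
C: miss, frames (B C)
B: hit
M: miss, frames (C B M)
B: hit
F: miss, frames (C M B F)
W: miss, frames (C M B F W)
B: hit
N: miss, evict C, frames (M F W B N)
F: hit
B: hit
C: miss, evict M, frames (W N F B C)
B: hit
C: hit
Page faults: 7.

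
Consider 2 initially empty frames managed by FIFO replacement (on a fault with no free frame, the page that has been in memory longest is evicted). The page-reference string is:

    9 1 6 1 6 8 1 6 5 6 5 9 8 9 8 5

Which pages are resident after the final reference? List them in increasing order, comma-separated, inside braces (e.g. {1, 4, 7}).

9: miss, frames {9}
1: miss, frames {9,1}
6: miss, evict 9, frames {1,6}
1: hit
6: hit
8: miss, evict 1, frames {6,8}
1: miss, evict 6, frames {8,1}
6: miss, evict 8, frames {1,6}
5: miss, evict 1, frames {6,5}
6: hit
5: hit
9: miss, evict 6, frames {5,9}
8: miss, evict 5, frames {9,8}
9: hit
8: hit
5: miss, evict 9, frames {8,5}

{5, 8}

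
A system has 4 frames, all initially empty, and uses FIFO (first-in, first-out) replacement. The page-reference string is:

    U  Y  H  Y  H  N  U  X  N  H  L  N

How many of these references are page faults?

6

U → fault, frames {U}
Y → fault, frames {U,Y}
H → fault, frames {U,Y,H}
Y → hit
H → hit
N → fault, frames {U,Y,H,N}
U → hit
X → fault, evict U, frames {Y,H,N,X}
N → hit
H → hit
L → fault, evict Y, frames {H,N,X,L}
N → hit
Page faults: 6.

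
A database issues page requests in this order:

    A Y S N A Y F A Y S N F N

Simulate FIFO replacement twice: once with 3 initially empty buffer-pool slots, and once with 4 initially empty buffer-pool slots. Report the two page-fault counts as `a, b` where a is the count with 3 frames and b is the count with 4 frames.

9, 10

3 frames: F F F F F F F . . F F . . → 9 faults.
4 frames: F F F F . . F F F F F F . → 10 faults.
10 > 9: adding a frame increased faults — Belady's anomaly.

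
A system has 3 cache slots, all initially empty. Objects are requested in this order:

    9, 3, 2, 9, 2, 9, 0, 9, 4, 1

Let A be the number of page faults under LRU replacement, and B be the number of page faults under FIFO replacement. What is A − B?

-1

Under LRU: F F F . . . F . F F → 6 faults.
Under FIFO: F F F . . . F F F F → 7 faults.
A − B = 6 − 7 = -1.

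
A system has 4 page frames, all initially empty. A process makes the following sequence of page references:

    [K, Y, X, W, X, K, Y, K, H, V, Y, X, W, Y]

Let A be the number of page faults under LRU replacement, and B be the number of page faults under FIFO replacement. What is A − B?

-1

Under LRU: F F F F . . . . F F . F F . → 8 faults.
Under FIFO: F F F F . . . . F F F F F . → 9 faults.
A − B = 8 − 9 = -1.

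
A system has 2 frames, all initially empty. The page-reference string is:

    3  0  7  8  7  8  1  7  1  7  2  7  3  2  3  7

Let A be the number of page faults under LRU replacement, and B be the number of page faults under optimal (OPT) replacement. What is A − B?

2

Under LRU: F F F F . . F F . . F . F F . F → 10 faults.
Under OPT: F F F F . . F . . . F . F . . F → 8 faults.
A − B = 10 − 8 = 2.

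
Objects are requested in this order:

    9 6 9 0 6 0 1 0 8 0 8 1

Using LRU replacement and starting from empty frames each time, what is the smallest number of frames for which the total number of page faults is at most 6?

f=1: 12 faults
f=2: 7 faults
f=3: 5 faults
f=4: 5 faults
f=5: 5 faults
Smallest f with faults ≤ 6 is 3.

3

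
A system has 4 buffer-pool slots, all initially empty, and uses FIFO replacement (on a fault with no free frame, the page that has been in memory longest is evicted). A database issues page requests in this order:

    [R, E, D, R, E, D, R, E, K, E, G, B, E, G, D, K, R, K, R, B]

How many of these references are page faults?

11

R: miss, frames [R]
E: miss, frames [R, E]
D: miss, frames [R, E, D]
R: hit
E: hit
D: hit
R: hit
E: hit
K: miss, frames [R, E, D, K]
E: hit
G: miss, evict R, frames [E, D, K, G]
B: miss, evict E, frames [D, K, G, B]
E: miss, evict D, frames [K, G, B, E]
G: hit
D: miss, evict K, frames [G, B, E, D]
K: miss, evict G, frames [B, E, D, K]
R: miss, evict B, frames [E, D, K, R]
K: hit
R: hit
B: miss, evict E, frames [D, K, R, B]
Page faults: 11.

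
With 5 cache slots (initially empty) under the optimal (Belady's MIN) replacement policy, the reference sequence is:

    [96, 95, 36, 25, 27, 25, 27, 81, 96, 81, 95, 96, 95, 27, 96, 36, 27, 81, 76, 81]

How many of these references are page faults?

96: fault, frames {96}
95: fault, frames {96,95}
36: fault, frames {96,95,36}
25: fault, frames {96,95,36,25}
27: fault, frames {96,95,36,25,27}
25: hit
27: hit
81: fault, evict 25, frames {96,95,36,27,81}
96: hit
81: hit
95: hit
96: hit
95: hit
27: hit
96: hit
36: hit
27: hit
81: hit
76: fault, evict 27, frames {96,95,36,81,76}
81: hit
Page faults: 7.

7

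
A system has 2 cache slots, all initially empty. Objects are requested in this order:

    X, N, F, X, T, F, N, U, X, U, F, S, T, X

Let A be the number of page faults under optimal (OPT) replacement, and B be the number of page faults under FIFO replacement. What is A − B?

-3

Under OPT: F F F . F . F F F . F F F . → 10 faults.
Under FIFO: F F F F F F F F F . F F F F → 13 faults.
A − B = 10 − 13 = -3.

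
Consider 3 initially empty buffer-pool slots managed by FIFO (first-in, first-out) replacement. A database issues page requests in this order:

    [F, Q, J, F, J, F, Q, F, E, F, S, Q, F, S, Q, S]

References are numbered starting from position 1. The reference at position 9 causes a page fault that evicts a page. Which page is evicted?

pos 1: F: miss, frames {F}
pos 2: Q: miss, frames {F,Q}
pos 3: J: miss, frames {F,Q,J}
pos 4: F: hit
pos 5: J: hit
pos 6: F: hit
pos 7: Q: hit
pos 8: F: hit
pos 9: E: miss, evict F, frames {Q,J,E}
At position 9, page F is evicted.

F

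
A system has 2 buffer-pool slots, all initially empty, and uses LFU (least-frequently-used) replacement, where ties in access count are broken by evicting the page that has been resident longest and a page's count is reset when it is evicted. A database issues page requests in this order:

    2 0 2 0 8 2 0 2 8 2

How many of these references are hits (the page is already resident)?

4

2: fault, frames (2)
0: fault, frames (2 0)
2: hit
0: hit
8: fault, evict 2, frames (0 8)
2: fault, evict 8, frames (0 2)
0: hit
2: hit
8: fault, evict 2, frames (0 8)
2: fault, evict 8, frames (0 2)
Hits: 4.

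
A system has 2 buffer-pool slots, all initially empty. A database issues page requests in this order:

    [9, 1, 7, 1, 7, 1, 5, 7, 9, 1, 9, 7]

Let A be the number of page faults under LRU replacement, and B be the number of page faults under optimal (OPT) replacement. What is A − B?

1

Under LRU: F F F . . . F F F F . F → 8 faults.
Under OPT: F F F . . . F . F F . F → 7 faults.
A − B = 8 − 7 = 1.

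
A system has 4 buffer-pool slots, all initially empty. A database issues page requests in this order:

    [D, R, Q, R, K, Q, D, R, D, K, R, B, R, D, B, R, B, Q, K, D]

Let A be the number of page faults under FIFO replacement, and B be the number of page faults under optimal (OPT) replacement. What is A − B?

Under FIFO: F F F . F . . . . . . F . F . F . F F . → 9 faults.
Under OPT: F F F . F . . . . . . F . . . . . . F . → 6 faults.
A − B = 9 − 6 = 3.

3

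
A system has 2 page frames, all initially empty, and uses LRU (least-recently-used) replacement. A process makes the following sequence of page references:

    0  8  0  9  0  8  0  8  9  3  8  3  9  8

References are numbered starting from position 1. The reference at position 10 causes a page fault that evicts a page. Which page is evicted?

8

pos 1: 0: fault, frames [0]
pos 2: 8: fault, frames [0, 8]
pos 3: 0: hit
pos 4: 9: fault, evict 8, frames [0, 9]
pos 5: 0: hit
pos 6: 8: fault, evict 9, frames [0, 8]
pos 7: 0: hit
pos 8: 8: hit
pos 9: 9: fault, evict 0, frames [8, 9]
pos 10: 3: fault, evict 8, frames [9, 3]
At position 10, page 8 is evicted.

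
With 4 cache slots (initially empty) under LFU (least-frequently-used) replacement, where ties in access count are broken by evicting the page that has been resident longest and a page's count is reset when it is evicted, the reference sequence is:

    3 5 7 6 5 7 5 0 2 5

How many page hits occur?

4

3: miss, frames [3]
5: miss, frames [3, 5]
7: miss, frames [3, 5, 7]
6: miss, frames [3, 5, 7, 6]
5: hit
7: hit
5: hit
0: miss, evict 3, frames [5, 7, 6, 0]
2: miss, evict 6, frames [5, 7, 0, 2]
5: hit
Hits: 4.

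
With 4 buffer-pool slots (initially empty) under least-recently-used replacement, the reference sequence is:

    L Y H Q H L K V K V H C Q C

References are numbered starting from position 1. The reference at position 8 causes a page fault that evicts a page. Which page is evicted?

pos 1: L → fault, frames {L}
pos 2: Y → fault, frames {L,Y}
pos 3: H → fault, frames {L,Y,H}
pos 4: Q → fault, frames {L,Y,H,Q}
pos 5: H → hit
pos 6: L → hit
pos 7: K → fault, evict Y, frames {Q,H,L,K}
pos 8: V → fault, evict Q, frames {H,L,K,V}
At position 8, page Q is evicted.

Q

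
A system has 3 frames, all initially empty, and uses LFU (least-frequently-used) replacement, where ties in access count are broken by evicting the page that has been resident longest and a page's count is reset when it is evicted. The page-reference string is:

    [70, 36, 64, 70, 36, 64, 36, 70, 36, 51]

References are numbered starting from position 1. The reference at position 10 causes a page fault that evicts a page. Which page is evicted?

pos 1: 70 -> miss, frames [70]
pos 2: 36 -> miss, frames [70, 36]
pos 3: 64 -> miss, frames [70, 36, 64]
pos 4: 70 -> hit
pos 5: 36 -> hit
pos 6: 64 -> hit
pos 7: 36 -> hit
pos 8: 70 -> hit
pos 9: 36 -> hit
pos 10: 51 -> miss, evict 64, frames [70, 36, 51]
At position 10, page 64 is evicted.

64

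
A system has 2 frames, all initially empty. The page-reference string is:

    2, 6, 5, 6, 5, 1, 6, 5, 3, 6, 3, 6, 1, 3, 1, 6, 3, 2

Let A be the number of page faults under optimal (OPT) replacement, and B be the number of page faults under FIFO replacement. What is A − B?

-3

Under OPT: F F F . . F . F F . . . F . . F . F → 9 faults.
Under FIFO: F F F . . F F F F F . . F F . F . F → 12 faults.
A − B = 9 − 12 = -3.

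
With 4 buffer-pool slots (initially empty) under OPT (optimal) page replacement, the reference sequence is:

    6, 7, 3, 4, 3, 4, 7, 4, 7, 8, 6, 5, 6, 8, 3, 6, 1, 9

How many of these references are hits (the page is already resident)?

6 -> miss, frames [6]
7 -> miss, frames [6, 7]
3 -> miss, frames [6, 7, 3]
4 -> miss, frames [6, 7, 3, 4]
3 -> hit
4 -> hit
7 -> hit
4 -> hit
7 -> hit
8 -> miss, evict 4, frames [6, 7, 3, 8]
6 -> hit
5 -> miss, evict 7, frames [6, 3, 8, 5]
6 -> hit
8 -> hit
3 -> hit
6 -> hit
1 -> miss, evict 5, frames [6, 3, 8, 1]
9 -> miss, evict 1, frames [6, 3, 8, 9]
Hits: 10.

10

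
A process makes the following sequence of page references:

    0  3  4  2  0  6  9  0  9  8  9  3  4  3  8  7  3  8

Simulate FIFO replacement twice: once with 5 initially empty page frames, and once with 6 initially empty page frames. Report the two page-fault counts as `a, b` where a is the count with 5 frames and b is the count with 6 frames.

11, 9

5 frames: F F F F . F F F . F . F F . . F . . → 11 faults.
6 frames: F F F F . F F . . F . . . . . F F . → 9 faults.
9 < 11: adding a frame reduced faults, as is typical.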